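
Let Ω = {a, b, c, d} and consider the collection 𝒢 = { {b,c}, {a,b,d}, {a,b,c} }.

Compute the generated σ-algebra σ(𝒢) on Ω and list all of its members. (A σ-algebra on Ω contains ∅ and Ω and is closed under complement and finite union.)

Answer: σ(𝒢) = { ∅, {a}, {b}, {c}, {d}, {a,b}, {a,c}, {a,d}, {b,c}, {b,d}, {c,d}, {a,b,c}, {a,b,d}, {a,c,d}, {b,c,d}, Ω }

Working:
Start: 𝒢 ∪ {∅, Ω} = { ∅, {b,c}, {a,b,c}, {a,b,d}, Ω }.
Pass 1: +3 →
  {c}  = {a,b,d}ᶜ
  {d}  = {a,b,c}ᶜ
  {a,d}  = {b,c}ᶜ
Pass 2 (3 new):
  {c,d}  = {d} ∪ {c}
  {a,c,d}  = {c} ∪ {a,d}
  {b,c,d}  = {d} ∪ {b,c}
Pass 3: 3 new —
  {a}  = {b,c,d}ᶜ
  {b}  = {a,c,d}ᶜ
  {a,b}  = {c,d}ᶜ
Pass 4: 2 new —
  {a,c}  = {c} ∪ {a}
  {b,d}  = {d} ∪ {b}
Pass 5: no new sets; the family is a σ-algebra.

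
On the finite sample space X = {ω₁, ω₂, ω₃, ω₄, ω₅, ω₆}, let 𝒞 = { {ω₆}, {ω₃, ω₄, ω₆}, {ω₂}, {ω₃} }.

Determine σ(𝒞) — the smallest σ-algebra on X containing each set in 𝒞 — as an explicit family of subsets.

σ(𝒞) (32 sets): { ∅, {ω₂}, {ω₃}, {ω₄}, {ω₆}, {ω₁, ω₅}, {ω₂, ω₃}, {ω₂, ω₄}, {ω₂, ω₆}, {ω₃, ω₄}, {ω₃, ω₆}, {ω₄, ω₆}, {ω₁, ω₂, ω₅}, {ω₁, ω₃, ω₅}, {ω₁, ω₄, ω₅}, {ω₁, ω₅, ω₆}, {ω₂, ω₃, ω₄}, {ω₂, ω₃, ω₆}, {ω₂, ω₄, ω₆}, {ω₃, ω₄, ω₆}, {ω₁, ω₂, ω₃, ω₅}, {ω₁, ω₂, ω₄, ω₅}, {ω₁, ω₂, ω₅, ω₆}, {ω₁, ω₃, ω₄, ω₅}, {ω₁, ω₃, ω₅, ω₆}, {ω₁, ω₄, ω₅, ω₆}, {ω₂, ω₃, ω₄, ω₆}, {ω₁, ω₂, ω₃, ω₄, ω₅}, {ω₁, ω₂, ω₃, ω₅, ω₆}, {ω₁, ω₂, ω₄, ω₅, ω₆}, {ω₁, ω₃, ω₄, ω₅, ω₆}, X }

Trace:
Begin from { ∅, {ω₂}, {ω₃}, {ω₆}, {ω₃, ω₄, ω₆}, X } (that is, 𝒞 plus ∅ and X).
Iteration 1. New:
  {ω₂, ω₃}  = {ω₃} ∪ {ω₂}
  {ω₂, ω₆}  = {ω₂} ∪ {ω₆}
  {ω₃, ω₆}  = {ω₃} ∪ {ω₆}
  {ω₁, ω₂, ω₅}  = {ω₃, ω₄, ω₆}ᶜ
  {ω₂, ω₃, ω₄, ω₆}  = {ω₃, ω₄, ω₆} ∪ {ω₂}
  {ω₁, ω₂, ω₃, ω₄, ω₅}  = {ω₆}ᶜ
  {ω₁, ω₂, ω₄, ω₅, ω₆}  = {ω₃}ᶜ
  {ω₁, ω₃, ω₄, ω₅, ω₆}  = {ω₂}ᶜ
  (now 14)
Iteration 2: 8 new —
  {ω₁, ω₅}  = {ω₂, ω₃, ω₄, ω₆}ᶜ
  {ω₂, ω₃, ω₆}  = {ω₂} ∪ {ω₃, ω₆}
  {ω₁, ω₂, ω₃, ω₅}  = {ω₃} ∪ {ω₁, ω₂, ω₅}
  {ω₁, ω₂, ω₄, ω₅}  = {ω₃, ω₆}ᶜ
  {ω₁, ω₂, ω₅, ω₆}  = {ω₂, ω₆} ∪ {ω₁, ω₂, ω₅}
  {ω₁, ω₃, ω₄, ω₅}  = {ω₂, ω₆}ᶜ
  {ω₁, ω₄, ω₅, ω₆}  = {ω₂, ω₃}ᶜ
  {ω₁, ω₂, ω₃, ω₅, ω₆}  = {ω₁, ω₂, ω₅} ∪ {ω₃, ω₆}
  (now 22)
Iteration 3: 7 new —
  {ω₄}  = {ω₁, ω₂, ω₃, ω₅, ω₆}ᶜ
  {ω₃, ω₄}  = {ω₁, ω₂, ω₅, ω₆}ᶜ
  {ω₄, ω₆}  = {ω₁, ω₂, ω₃, ω₅}ᶜ
  {ω₁, ω₃, ω₅}  = {ω₁, ω₅} ∪ {ω₃}
  {ω₁, ω₄, ω₅}  = {ω₂, ω₃, ω₆}ᶜ
  {ω₁, ω₅, ω₆}  = {ω₁, ω₅} ∪ {ω₆}
  {ω₁, ω₃, ω₅, ω₆}  = {ω₁, ω₅} ∪ {ω₃, ω₆}
  (now 29)
Iteration 4 adds 3:
  {ω₂, ω₄}  = {ω₁, ω₃, ω₅, ω₆}ᶜ
  {ω₂, ω₃, ω₄}  = {ω₁, ω₅, ω₆}ᶜ
  {ω₂, ω₄, ω₆}  = {ω₁, ω₃, ω₅}ᶜ
  (now 32)
Iteration 5: stable.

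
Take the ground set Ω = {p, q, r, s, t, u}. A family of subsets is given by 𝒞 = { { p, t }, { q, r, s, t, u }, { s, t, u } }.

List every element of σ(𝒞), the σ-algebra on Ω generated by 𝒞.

Take S₀ = 𝒞 ∪ {∅, Ω} = { ∅, { p, t }, { s, t, u }, { q, r, s, t, u }, Ω }.
Pass 1 (4 new):
  { p }  = { q, r, s, t, u }ᶜ
  { p, q, r }  = { s, t, u }ᶜ
  { p, s, t, u }  = { p, t } ∪ { s, t, u }
  { q, r, s, u }  = { p, t }ᶜ
Pass 2: 3 new —
  { q, r }  = { p, s, t, u }ᶜ
  { p, q, r, t }  = { p, q, r } ∪ { p, t }
  { p, q, r, s, u }  = { p, q, r } ∪ { q, r, s, u }
Pass 3: +2 →
  { t }  = { p, q, r, s, u }ᶜ
  { s, u }  = { p, q, r, t }ᶜ
Pass 4: +2 →
  { p, s, u }  = { s, u } ∪ { p }
  { q, r, t }  = { q, r } ∪ { t }
Pass 5: no new sets; the family is a σ-algebra.

|σ(𝒞)| = 16.  σ(𝒞) = { ∅, { p }, { t }, { p, t }, { q, r }, { s, u }, { p, q, r }, { p, s, u }, { q, r, t }, { s, t, u }, { p, q, r, t }, { p, s, t, u }, { q, r, s, u }, { p, q, r, s, u }, { q, r, s, t, u }, Ω }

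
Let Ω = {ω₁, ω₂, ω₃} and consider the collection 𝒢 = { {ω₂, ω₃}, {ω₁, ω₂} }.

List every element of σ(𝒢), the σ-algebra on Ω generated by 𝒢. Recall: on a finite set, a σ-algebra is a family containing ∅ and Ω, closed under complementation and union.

Answer: σ(𝒢) = { ∅, {ω₁}, {ω₂}, {ω₃}, {ω₁, ω₂}, {ω₁, ω₃}, {ω₂, ω₃}, Ω }

Trace:
Take S₀ = 𝒢 ∪ {∅, Ω} = { ∅, {ω₁, ω₂}, {ω₂, ω₃}, Ω }.
Step 1 adds 2:
  {ω₁}  = Ω∖{ω₂, ω₃}
  {ω₃}  = Ω∖{ω₁, ω₂}
Step 2: 1 new —
  {ω₁, ω₃}  = {ω₃} ∪ {ω₁}
Step 3: 1 new —
  {ω₂}  = Ω∖{ω₁, ω₃}
Step 4 adds nothing — fixpoint reached.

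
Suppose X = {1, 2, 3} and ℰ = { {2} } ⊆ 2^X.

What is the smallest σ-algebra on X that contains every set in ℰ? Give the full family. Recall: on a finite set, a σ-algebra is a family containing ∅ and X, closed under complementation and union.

Begin from { {}, {2}, X } (that is, ℰ plus ∅ and X).
Iteration 1: +1 →
  {1,3}  = ᶜ of {2}
  — 4 sets.
Iteration 2: closed — nothing new.

|σ(ℰ)| = 4.  σ(ℰ) = { {}, {2}, {1,3}, X }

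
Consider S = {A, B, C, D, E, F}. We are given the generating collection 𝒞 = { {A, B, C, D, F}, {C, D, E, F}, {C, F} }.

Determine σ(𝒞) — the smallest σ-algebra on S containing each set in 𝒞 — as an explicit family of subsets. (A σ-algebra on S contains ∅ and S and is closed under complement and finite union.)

Seed the family with 𝒞 together with ∅ and S: { {}, {C, F}, {C, D, E, F}, {A, B, C, D, F}, S }.
Step 1 (3 new):
  {E}  = {A, B, C, D, F}ᶜ
  {A, B}  = {C, D, E, F}ᶜ
  {A, B, D, E}  = {C, F}ᶜ
  — 8 sets.
Step 2: 3 new —
  {A, B, E}  = {A, B} ∪ {E}
  {C, E, F}  = {C, F} ∪ {E}
  {A, B, C, F}  = {A, B} ∪ {C, F}
  — 11 sets.
Step 3: +4 →
  {D, E}  = {A, B, C, F}ᶜ
  {A, B, D}  = {C, E, F}ᶜ
  {C, D, F}  = {A, B, E}ᶜ
  {A, B, C, E, F}  = {A, B, E} ∪ {C, F}
  — 15 sets.
Step 4: 1 new —
  {D}  = {A, B, C, E, F}ᶜ
  — 16 sets.
Step 5: closed — nothing new.

|σ(𝒞)| = 16.  σ(𝒞) = { {}, {D}, {E}, {A, B}, {C, F}, {D, E}, {A, B, D}, {A, B, E}, {C, D, F}, {C, E, F}, {A, B, C, F}, {A, B, D, E}, {C, D, E, F}, {A, B, C, D, F}, {A, B, C, E, F}, S }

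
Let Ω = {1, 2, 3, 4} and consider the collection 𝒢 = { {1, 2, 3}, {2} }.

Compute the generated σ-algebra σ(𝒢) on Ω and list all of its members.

Answer: σ(𝒢) = { {}, {2}, {4}, {1, 3}, {2, 4}, {1, 2, 3}, {1, 3, 4}, Ω }

Derivation:
Begin from { {}, {2}, {1, 2, 3}, Ω } (that is, 𝒢 plus ∅ and Ω).
Pass 1. New:
  {4}  = {1, 2, 3}ᶜ
  {1, 3, 4}  = {2}ᶜ
  |family| = 6
Pass 2 (1 new):
  {2, 4}  = {4} ∪ {2}
  |family| = 7
Pass 3 (1 new):
  {1, 3}  = {2, 4}ᶜ
  |family| = 8
Pass 4: closed — nothing new.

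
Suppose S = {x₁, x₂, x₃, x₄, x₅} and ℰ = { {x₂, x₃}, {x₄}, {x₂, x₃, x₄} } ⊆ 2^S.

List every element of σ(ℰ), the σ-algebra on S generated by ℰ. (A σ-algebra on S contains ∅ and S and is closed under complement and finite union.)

Answer: σ(ℰ) = { {}, {x₄}, {x₁, x₅}, {x₂, x₃}, {x₁, x₄, x₅}, {x₂, x₃, x₄}, {x₁, x₂, x₃, x₅}, S }

Working:
Seed the family with ℰ together with ∅ and S: { {}, {x₄}, {x₂, x₃}, {x₂, x₃, x₄}, S }.
Iteration 1. New:
  {x₁, x₅}  = S∖{x₂, x₃, x₄}
  {x₁, x₄, x₅}  = S∖{x₂, x₃}
  {x₁, x₂, x₃, x₅}  = S∖{x₄}
  (now 8)
Iteration 2 adds nothing — fixpoint reached.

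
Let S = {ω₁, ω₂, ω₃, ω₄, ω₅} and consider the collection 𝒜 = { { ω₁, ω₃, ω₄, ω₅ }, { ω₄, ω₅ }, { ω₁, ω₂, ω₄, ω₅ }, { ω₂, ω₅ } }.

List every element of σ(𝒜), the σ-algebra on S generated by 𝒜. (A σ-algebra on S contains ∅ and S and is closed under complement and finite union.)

Seed the family with 𝒜 together with ∅ and S: { {  }, { ω₂, ω₅ }, { ω₄, ω₅ }, { ω₁, ω₂, ω₄, ω₅ }, { ω₁, ω₃, ω₄, ω₅ }, S }.
Pass 1: 5 new —
  { ω₂ }  = S∖{ ω₁, ω₃, ω₄, ω₅ }
  { ω₃ }  = S∖{ ω₁, ω₂, ω₄, ω₅ }
  { ω₁, ω₂, ω₃ }  = S∖{ ω₄, ω₅ }
  { ω₁, ω₃, ω₄ }  = S∖{ ω₂, ω₅ }
  { ω₂, ω₄, ω₅ }  = { ω₄, ω₅ } ∪ { ω₂, ω₅ }
  — 11 sets.
Pass 2. New:
  { ω₁, ω₃ }  = S∖{ ω₂, ω₄, ω₅ }
  { ω₂, ω₃ }  = { ω₂ } ∪ { ω₃ }
  { ω₂, ω₃, ω₅ }  = { ω₂, ω₅ } ∪ { ω₃ }
  { ω₃, ω₄, ω₅ }  = { ω₄, ω₅ } ∪ { ω₃ }
  { ω₁, ω₂, ω₃, ω₄ }  = { ω₁, ω₂, ω₃ } ∪ { ω₁, ω₃, ω₄ }
  { ω₁, ω₂, ω₃, ω₅ }  = { ω₂, ω₅ } ∪ { ω₁, ω₂, ω₃ }
  { ω₂, ω₃, ω₄, ω₅ }  = { ω₃ } ∪ { ω₂, ω₄, ω₅ }
  — 18 sets.
Pass 3. New:
  { ω₁ }  = S∖{ ω₂, ω₃, ω₄, ω₅ }
  { ω₄ }  = S∖{ ω₁, ω₂, ω₃, ω₅ }
  { ω₅ }  = S∖{ ω₁, ω₂, ω₃, ω₄ }
  { ω₁, ω₂ }  = S∖{ ω₃, ω₄, ω₅ }
  { ω₁, ω₄ }  = S∖{ ω₂, ω₃, ω₅ }
  { ω₁, ω₄, ω₅ }  = S∖{ ω₂, ω₃ }
  — 24 sets.
Pass 4. New:
  { ω₁, ω₅ }  = { ω₅ } ∪ { ω₁ }
  { ω₂, ω₄ }  = { ω₂ } ∪ { ω₄ }
  { ω₃, ω₄ }  = { ω₃ } ∪ { ω₄ }
  { ω₃, ω₅ }  = { ω₅ } ∪ { ω₃ }
  { ω₁, ω₂, ω₄ }  = { ω₁, ω₂ } ∪ { ω₁, ω₄ }
  { ω₁, ω₂, ω₅ }  = { ω₂, ω₅ } ∪ { ω₁, ω₂ }
  { ω₁, ω₃, ω₅ }  = { ω₅ } ∪ { ω₁, ω₃ }
  { ω₂, ω₃, ω₄ }  = { ω₂, ω₃ } ∪ { ω₄ }
  — 32 sets.
Pass 5: already closed under ᶜ and ∪.

Hence σ(𝒜) has 32 members: { {  }, { ω₁ }, { ω₂ }, { ω₃ }, { ω₄ }, { ω₅ }, { ω₁, ω₂ }, { ω₁, ω₃ }, { ω₁, ω₄ }, { ω₁, ω₅ }, { ω₂, ω₃ }, { ω₂, ω₄ }, { ω₂, ω₅ }, { ω₃, ω₄ }, { ω₃, ω₅ }, { ω₄, ω₅ }, { ω₁, ω₂, ω₃ }, { ω₁, ω₂, ω₄ }, { ω₁, ω₂, ω₅ }, { ω₁, ω₃, ω₄ }, { ω₁, ω₃, ω₅ }, { ω₁, ω₄, ω₅ }, { ω₂, ω₃, ω₄ }, { ω₂, ω₃, ω₅ }, { ω₂, ω₄, ω₅ }, { ω₃, ω₄, ω₅ }, { ω₁, ω₂, ω₃, ω₄ }, { ω₁, ω₂, ω₃, ω₅ }, { ω₁, ω₂, ω₄, ω₅ }, { ω₁, ω₃, ω₄, ω₅ }, { ω₂, ω₃, ω₄, ω₅ }, S }.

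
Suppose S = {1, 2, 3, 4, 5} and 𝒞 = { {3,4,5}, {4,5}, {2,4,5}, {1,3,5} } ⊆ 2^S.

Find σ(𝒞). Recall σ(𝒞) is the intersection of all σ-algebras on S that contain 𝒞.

Initial family (6 sets): { ∅, {4,5}, {1,3,5}, {2,4,5}, {3,4,5}, S }.
Round 1 adds 6:
  {1,2}  = ᶜ of {3,4,5}
  {1,3}  = ᶜ of {2,4,5}
  {2,4}  = ᶜ of {1,3,5}
  {1,2,3}  = ᶜ of {4,5}
  {1,3,4,5}  = {4,5} ∪ {1,3,5}
  {2,3,4,5}  = {3,4,5} ∪ {2,4,5}
  [12 total]
Round 2 (6 new):
  {1}  = ᶜ of {2,3,4,5}
  {2}  = ᶜ of {1,3,4,5}
  {1,2,4}  = {1,2} ∪ {2,4}
  {1,2,3,4}  = {1,2,3} ∪ {2,4}
  {1,2,3,5}  = {1,2,3} ∪ {1,3,5}
  {1,2,4,5}  = {1,2} ∪ {4,5}
  [18 total]
Round 3 adds 5:
  {3}  = ᶜ of {1,2,4,5}
  {4}  = ᶜ of {1,2,3,5}
  {5}  = ᶜ of {1,2,3,4}
  {3,5}  = ᶜ of {1,2,4}
  {1,4,5}  = {4,5} ∪ {1}
  [23 total]
Round 4. New:
  {1,4}  = {4} ∪ {1}
  {1,5}  = {5} ∪ {1}
  {2,3}  = ᶜ of {1,4,5}
  {2,5}  = {2} ∪ {5}
  {3,4}  = {3} ∪ {4}
  {1,2,5}  = {1,2} ∪ {5}
  {1,3,4}  = {1,3} ∪ {4}
  {2,3,4}  = {3} ∪ {2,4}
  {2,3,5}  = {2} ∪ {3,5}
  [32 total]
Round 5 adds nothing — fixpoint reached.

σ(𝒞) = { ∅, {1}, {2}, {3}, {4}, {5}, {1,2}, {1,3}, {1,4}, {1,5}, {2,3}, {2,4}, {2,5}, {3,4}, {3,5}, {4,5}, {1,2,3}, {1,2,4}, {1,2,5}, {1,3,4}, {1,3,5}, {1,4,5}, {2,3,4}, {2,3,5}, {2,4,5}, {3,4,5}, {1,2,3,4}, {1,2,3,5}, {1,2,4,5}, {1,3,4,5}, {2,3,4,5}, S }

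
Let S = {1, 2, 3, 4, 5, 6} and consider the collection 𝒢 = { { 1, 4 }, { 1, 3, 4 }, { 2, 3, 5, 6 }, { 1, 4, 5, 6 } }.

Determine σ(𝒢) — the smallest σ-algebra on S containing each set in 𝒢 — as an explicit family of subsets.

Begin from { {}, { 1, 4 }, { 1, 3, 4 }, { 1, 4, 5, 6 }, { 2, 3, 5, 6 }, S } (that is, 𝒢 plus ∅ and S).
Round 1: +3 →
  { 2, 3 }  = complement { 1, 4, 5, 6 }
  { 2, 5, 6 }  = complement { 1, 3, 4 }
  { 1, 3, 4, 5, 6 }  = { 1, 3, 4 } ∪ { 1, 4, 5, 6 }
  (now 9)
Round 2: 3 new —
  { 2 }  = complement { 1, 3, 4, 5, 6 }
  { 1, 2, 3, 4 }  = { 1, 3, 4 } ∪ { 2, 3 }
  { 1, 2, 4, 5, 6 }  = { 1, 4, 5, 6 } ∪ { 2, 5, 6 }
  (now 12)
Round 3: +3 →
  { 3 }  = complement { 1, 2, 4, 5, 6 }
  { 5, 6 }  = complement { 1, 2, 3, 4 }
  { 1, 2, 4 }  = { 1, 4 } ∪ { 2 }
  (now 15)
Round 4 adds 1:
  { 3, 5, 6 }  = complement { 1, 2, 4 }
  (now 16)
Round 5: closed — nothing new.

Hence σ(𝒢) has 16 members: { {}, { 2 }, { 3 }, { 1, 4 }, { 2, 3 }, { 5, 6 }, { 1, 2, 4 }, { 1, 3, 4 }, { 2, 5, 6 }, { 3, 5, 6 }, { 1, 2, 3, 4 }, { 1, 4, 5, 6 }, { 2, 3, 5, 6 }, { 1, 2, 4, 5, 6 }, { 1, 3, 4, 5, 6 }, S }.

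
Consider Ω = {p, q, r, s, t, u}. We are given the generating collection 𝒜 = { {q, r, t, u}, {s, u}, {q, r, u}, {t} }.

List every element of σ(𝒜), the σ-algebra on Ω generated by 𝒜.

Start: 𝒜 ∪ {∅, Ω} = { ∅, {t}, {s, u}, {q, r, u}, {q, r, t, u}, Ω }.
Round 1: +7 →
  {p, s}  = ᶜ of {q, r, t, u}
  {p, s, t}  = ᶜ of {q, r, u}
  {s, t, u}  = {s, u} ∪ {t}
  {p, q, r, t}  = ᶜ of {s, u}
  {q, r, s, u}  = {q, r, u} ∪ {s, u}
  {p, q, r, s, u}  = ᶜ of {t}
  {q, r, s, t, u}  = {s, u} ∪ {q, r, t, u}
  — 13 sets.
Round 2: 7 new —
  {p}  = ᶜ of {q, r, s, t, u}
  {p, t}  = ᶜ of {q, r, s, u}
  {p, q, r}  = ᶜ of {s, t, u}
  {p, s, u}  = {p, s} ∪ {s, u}
  {p, s, t, u}  = {p, s, t} ∪ {s, u}
  {p, q, r, s, t}  = {p, s, t} ∪ {p, q, r, t}
  {p, q, r, t, u}  = {q, r, u} ∪ {p, q, r, t}
  — 20 sets.
Round 3 adds 6:
  {s}  = ᶜ of {p, q, r, t, u}
  {u}  = ᶜ of {p, q, r, s, t}
  {q, r}  = ᶜ of {p, s, t, u}
  {q, r, t}  = ᶜ of {p, s, u}
  {p, q, r, s}  = {p, s} ∪ {p, q, r}
  {p, q, r, u}  = {p, q, r} ∪ {q, r, u}
  — 26 sets.
Round 4: 6 new —
  {p, u}  = {p} ∪ {u}
  {s, t}  = ᶜ of {p, q, r, u}
  {t, u}  = ᶜ of {p, q, r, s}
  {p, t, u}  = {u} ∪ {p, t}
  {q, r, s}  = {q, r} ∪ {s}
  {q, r, s, t}  = {q, r, t} ∪ {s}
  — 32 sets.
Round 5: stable.

Hence σ(𝒜) has 32 members: { ∅, {p}, {s}, {t}, {u}, {p, s}, {p, t}, {p, u}, {q, r}, {s, t}, {s, u}, {t, u}, {p, q, r}, {p, s, t}, {p, s, u}, {p, t, u}, {q, r, s}, {q, r, t}, {q, r, u}, {s, t, u}, {p, q, r, s}, {p, q, r, t}, {p, q, r, u}, {p, s, t, u}, {q, r, s, t}, {q, r, s, u}, {q, r, t, u}, {p, q, r, s, t}, {p, q, r, s, u}, {p, q, r, t, u}, {q, r, s, t, u}, Ω }.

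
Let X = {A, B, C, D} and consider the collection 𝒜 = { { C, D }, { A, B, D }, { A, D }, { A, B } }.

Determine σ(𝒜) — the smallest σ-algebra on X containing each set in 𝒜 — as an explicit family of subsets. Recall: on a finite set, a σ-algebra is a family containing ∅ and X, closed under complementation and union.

Answer: σ(𝒜) = { {}, { A }, { B }, { C }, { D }, { A, B }, { A, C }, { A, D }, { B, C }, { B, D }, { C, D }, { A, B, C }, { A, B, D }, { A, C, D }, { B, C, D }, X }

Derivation:
Seed the family with 𝒜 together with ∅ and X: { {}, { A, B }, { A, D }, { C, D }, { A, B, D }, X }.
Pass 1: 3 new —
  { C }  = complement { A, B, D }
  { B, C }  = complement { A, D }
  { A, C, D }  = { C, D } ∪ { A, D }
  — 9 sets.
Pass 2. New:
  { B }  = complement { A, C, D }
  { A, B, C }  = { A, B } ∪ { C }
  { B, C, D }  = { C, D } ∪ { B, C }
  — 12 sets.
Pass 3: 2 new —
  { A }  = complement { B, C, D }
  { D }  = complement { A, B, C }
  — 14 sets.
Pass 4: +2 →
  { A, C }  = { C } ∪ { A }
  { B, D }  = { D } ∪ { B }
  — 16 sets.
Pass 5: closed — nothing new.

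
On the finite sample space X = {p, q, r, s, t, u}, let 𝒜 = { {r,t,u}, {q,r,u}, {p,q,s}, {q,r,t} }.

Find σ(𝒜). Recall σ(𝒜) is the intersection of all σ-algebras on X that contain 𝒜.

Take S₀ = 𝒜 ∪ {∅, X} = { {}, {p,q,s}, {q,r,t}, {q,r,u}, {r,t,u}, X }.
Round 1. New:
  {p,s,t}  = X∖{q,r,u}
  {p,s,u}  = X∖{q,r,t}
  {q,r,t,u}  = {q,r,t} ∪ {r,t,u}
  {p,q,r,s,t}  = {q,r,t} ∪ {p,q,s}
  {p,q,r,s,u}  = {q,r,u} ∪ {p,q,s}
  [11 total]
Round 2 (7 new):
  {t}  = X∖{p,q,r,s,u}
  {u}  = X∖{p,q,r,s,t}
  {p,s}  = X∖{q,r,t,u}
  {p,q,s,t}  = {p,s,t} ∪ {p,q,s}
  {p,q,s,u}  = {p,s,u} ∪ {p,q,s}
  {p,s,t,u}  = {p,s,t} ∪ {p,s,u}
  {p,r,s,t,u}  = {p,s,t} ∪ {r,t,u}
  [18 total]
Round 3: 6 new —
  {q}  = X∖{p,r,s,t,u}
  {q,r}  = X∖{p,s,t,u}
  {r,t}  = X∖{p,q,s,u}
  {r,u}  = X∖{p,q,s,t}
  {t,u}  = {t} ∪ {u}
  {p,q,s,t,u}  = {p,s,t} ∪ {p,q,s,u}
  [24 total]
Round 4. New:
  {r}  = X∖{p,q,s,t,u}
  {q,t}  = {q} ∪ {t}
  {q,u}  = {q} ∪ {u}
  {q,t,u}  = {t,u} ∪ {q}
  {p,q,r,s}  = X∖{t,u}
  {p,r,s,t}  = {p,s,t} ∪ {r,t}
  {p,r,s,u}  = {p,s,u} ∪ {r,u}
  [31 total]
Round 5 (1 new):
  {p,r,s}  = X∖{q,t,u}
  [32 total]
Round 6: stable.

Therefore σ(𝒜) = { {}, {q}, {r}, {t}, {u}, {p,s}, {q,r}, {q,t}, {q,u}, {r,t}, {r,u}, {t,u}, {p,q,s}, {p,r,s}, {p,s,t}, {p,s,u}, {q,r,t}, {q,r,u}, {q,t,u}, {r,t,u}, {p,q,r,s}, {p,q,s,t}, {p,q,s,u}, {p,r,s,t}, {p,r,s,u}, {p,s,t,u}, {q,r,t,u}, {p,q,r,s,t}, {p,q,r,s,u}, {p,q,s,t,u}, {p,r,s,t,u}, X } (|σ(𝒜)| = 32).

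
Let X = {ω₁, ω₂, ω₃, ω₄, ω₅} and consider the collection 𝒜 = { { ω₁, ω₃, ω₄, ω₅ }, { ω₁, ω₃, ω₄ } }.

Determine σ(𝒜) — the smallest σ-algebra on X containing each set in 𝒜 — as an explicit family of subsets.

Initial family (4 sets): { {}, { ω₁, ω₃, ω₄ }, { ω₁, ω₃, ω₄, ω₅ }, X }.
Round 1. New:
  { ω₂ }  = ᶜ of { ω₁, ω₃, ω₄, ω₅ }
  { ω₂, ω₅ }  = ᶜ of { ω₁, ω₃, ω₄ }
  |family| = 6
Round 2. New:
  { ω₁, ω₂, ω₃, ω₄ }  = { ω₁, ω₃, ω₄ } ∪ { ω₂ }
  |family| = 7
Round 3 (1 new):
  { ω₅ }  = ᶜ of { ω₁, ω₂, ω₃, ω₄ }
  |family| = 8
Round 4: closed — nothing new.

σ(𝒜) = { {}, { ω₂ }, { ω₅ }, { ω₂, ω₅ }, { ω₁, ω₃, ω₄ }, { ω₁, ω₂, ω₃, ω₄ }, { ω₁, ω₃, ω₄, ω₅ }, X }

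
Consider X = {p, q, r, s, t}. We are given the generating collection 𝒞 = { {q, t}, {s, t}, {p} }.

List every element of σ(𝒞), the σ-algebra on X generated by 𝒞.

Start: 𝒞 ∪ {∅, X} = { ∅, {p}, {q, t}, {s, t}, X }.
Pass 1 (6 new):
  {p, q, r}  = X∖{s, t}
  {p, q, t}  = {q, t} ∪ {p}
  {p, r, s}  = X∖{q, t}
  {p, s, t}  = {s, t} ∪ {p}
  {q, s, t}  = {s, t} ∪ {q, t}
  {q, r, s, t}  = X∖{p}
Pass 2 adds 7:
  {p, r}  = X∖{q, s, t}
  {q, r}  = X∖{p, s, t}
  {r, s}  = X∖{p, q, t}
  {p, q, r, s}  = {p, q, r} ∪ {p, r, s}
  {p, q, r, t}  = {q, t} ∪ {p, q, r}
  {p, q, s, t}  = {p, s, t} ∪ {q, t}
  {p, r, s, t}  = {p, s, t} ∪ {p, r, s}
Pass 3: +7 →
  {q}  = X∖{p, r, s, t}
  {r}  = X∖{p, q, s, t}
  {s}  = X∖{p, q, r, t}
  {t}  = X∖{p, q, r, s}
  {q, r, s}  = {r, s} ∪ {q, r}
  {q, r, t}  = {q, t} ∪ {q, r}
  {r, s, t}  = {s, t} ∪ {r, s}
Pass 4. New:
  {p, q}  = X∖{r, s, t}
  {p, s}  = X∖{q, r, t}
  {p, t}  = X∖{q, r, s}
  {q, s}  = {q} ∪ {s}
  {r, t}  = {t} ∪ {r}
  {p, r, t}  = {t} ∪ {p, r}
Pass 5: 1 new —
  {p, q, s}  = X∖{r, t}
Pass 6: no new sets; the family is a σ-algebra.

σ(𝒞) = { ∅, {p}, {q}, {r}, {s}, {t}, {p, q}, {p, r}, {p, s}, {p, t}, {q, r}, {q, s}, {q, t}, {r, s}, {r, t}, {s, t}, {p, q, r}, {p, q, s}, {p, q, t}, {p, r, s}, {p, r, t}, {p, s, t}, {q, r, s}, {q, r, t}, {q, s, t}, {r, s, t}, {p, q, r, s}, {p, q, r, t}, {p, q, s, t}, {p, r, s, t}, {q, r, s, t}, X }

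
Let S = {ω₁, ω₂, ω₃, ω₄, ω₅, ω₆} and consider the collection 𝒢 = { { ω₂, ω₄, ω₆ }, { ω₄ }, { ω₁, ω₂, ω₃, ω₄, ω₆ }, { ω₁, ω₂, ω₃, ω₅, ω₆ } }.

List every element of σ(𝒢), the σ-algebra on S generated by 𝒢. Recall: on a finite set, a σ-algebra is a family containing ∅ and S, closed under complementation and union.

Start: 𝒢 ∪ {∅, S} = { {}, { ω₄ }, { ω₂, ω₄, ω₆ }, { ω₁, ω₂, ω₃, ω₄, ω₆ }, { ω₁, ω₂, ω₃, ω₅, ω₆ }, S }.
Iteration 1 adds 2:
  { ω₅ }  = ᶜ of { ω₁, ω₂, ω₃, ω₄, ω₆ }
  { ω₁, ω₃, ω₅ }  = ᶜ of { ω₂, ω₄, ω₆ }
  [8 total]
Iteration 2: 3 new —
  { ω₄, ω₅ }  = { ω₄ } ∪ { ω₅ }
  { ω₁, ω₃, ω₄, ω₅ }  = { ω₄ } ∪ { ω₁, ω₃, ω₅ }
  { ω₂, ω₄, ω₅, ω₆ }  = { ω₂, ω₄, ω₆ } ∪ { ω₅ }
  [11 total]
Iteration 3: +3 →
  { ω₁, ω₃ }  = ᶜ of { ω₂, ω₄, ω₅, ω₆ }
  { ω₂, ω₆ }  = ᶜ of { ω₁, ω₃, ω₄, ω₅ }
  { ω₁, ω₂, ω₃, ω₆ }  = ᶜ of { ω₄, ω₅ }
  [14 total]
Iteration 4 (2 new):
  { ω₁, ω₃, ω₄ }  = { ω₁, ω₃ } ∪ { ω₄ }
  { ω₂, ω₅, ω₆ }  = { ω₂, ω₆ } ∪ { ω₅ }
  [16 total]
Iteration 5 adds nothing — fixpoint reached.

σ(𝒢) = { {}, { ω₄ }, { ω₅ }, { ω₁, ω₃ }, { ω₂, ω₆ }, { ω₄, ω₅ }, { ω₁, ω₃, ω₄ }, { ω₁, ω₃, ω₅ }, { ω₂, ω₄, ω₆ }, { ω₂, ω₅, ω₆ }, { ω₁, ω₂, ω₃, ω₆ }, { ω₁, ω₃, ω₄, ω₅ }, { ω₂, ω₄, ω₅, ω₆ }, { ω₁, ω₂, ω₃, ω₄, ω₆ }, { ω₁, ω₂, ω₃, ω₅, ω₆ }, S }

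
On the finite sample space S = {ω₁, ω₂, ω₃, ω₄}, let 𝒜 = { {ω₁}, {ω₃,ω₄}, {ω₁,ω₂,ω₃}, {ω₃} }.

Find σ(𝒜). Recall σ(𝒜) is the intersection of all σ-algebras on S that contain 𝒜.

Take S₀ = 𝒜 ∪ {∅, S} = { {}, {ω₁}, {ω₃}, {ω₃,ω₄}, {ω₁,ω₂,ω₃}, S }.
Round 1 adds 6:
  {ω₄}  = ᶜ of {ω₁,ω₂,ω₃}
  {ω₁,ω₂}  = ᶜ of {ω₃,ω₄}
  {ω₁,ω₃}  = {ω₃} ∪ {ω₁}
  {ω₁,ω₂,ω₄}  = ᶜ of {ω₃}
  {ω₁,ω₃,ω₄}  = {ω₃,ω₄} ∪ {ω₁}
  {ω₂,ω₃,ω₄}  = ᶜ of {ω₁}
  — 12 sets.
Round 2. New:
  {ω₂}  = ᶜ of {ω₁,ω₃,ω₄}
  {ω₁,ω₄}  = {ω₄} ∪ {ω₁}
  {ω₂,ω₄}  = ᶜ of {ω₁,ω₃}
  — 15 sets.
Round 3. New:
  {ω₂,ω₃}  = ᶜ of {ω₁,ω₄}
  — 16 sets.
Round 4 adds nothing — fixpoint reached.

Hence σ(𝒜) has 16 members: { {}, {ω₁}, {ω₂}, {ω₃}, {ω₄}, {ω₁,ω₂}, {ω₁,ω₃}, {ω₁,ω₄}, {ω₂,ω₃}, {ω₂,ω₄}, {ω₃,ω₄}, {ω₁,ω₂,ω₃}, {ω₁,ω₂,ω₄}, {ω₁,ω₃,ω₄}, {ω₂,ω₃,ω₄}, S }.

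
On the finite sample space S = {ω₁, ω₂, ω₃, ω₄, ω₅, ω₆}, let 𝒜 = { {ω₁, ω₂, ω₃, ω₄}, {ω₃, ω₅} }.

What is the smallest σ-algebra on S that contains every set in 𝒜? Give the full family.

σ(𝒜) (16 sets): { {}, {ω₃}, {ω₅}, {ω₆}, {ω₃, ω₅}, {ω₃, ω₆}, {ω₅, ω₆}, {ω₁, ω₂, ω₄}, {ω₃, ω₅, ω₆}, {ω₁, ω₂, ω₃, ω₄}, {ω₁, ω₂, ω₄, ω₅}, {ω₁, ω₂, ω₄, ω₆}, {ω₁, ω₂, ω₃, ω₄, ω₅}, {ω₁, ω₂, ω₃, ω₄, ω₆}, {ω₁, ω₂, ω₄, ω₅, ω₆}, S }

Trace:
Take S₀ = 𝒜 ∪ {∅, S} = { {}, {ω₃, ω₅}, {ω₁, ω₂, ω₃, ω₄}, S }.
Iteration 1. New:
  {ω₅, ω₆}  = ᶜ of {ω₁, ω₂, ω₃, ω₄}
  {ω₁, ω₂, ω₄, ω₆}  = ᶜ of {ω₃, ω₅}
  {ω₁, ω₂, ω₃, ω₄, ω₅}  = {ω₃, ω₅} ∪ {ω₁, ω₂, ω₃, ω₄}
Iteration 2 adds 4:
  {ω₆}  = ᶜ of {ω₁, ω₂, ω₃, ω₄, ω₅}
  {ω₃, ω₅, ω₆}  = {ω₅, ω₆} ∪ {ω₃, ω₅}
  {ω₁, ω₂, ω₃, ω₄, ω₆}  = {ω₁, ω₂, ω₄, ω₆} ∪ {ω₁, ω₂, ω₃, ω₄}
  {ω₁, ω₂, ω₄, ω₅, ω₆}  = {ω₁, ω₂, ω₄, ω₆} ∪ {ω₅, ω₆}
Iteration 3. New:
  {ω₃}  = ᶜ of {ω₁, ω₂, ω₄, ω₅, ω₆}
  {ω₅}  = ᶜ of {ω₁, ω₂, ω₃, ω₄, ω₆}
  {ω₁, ω₂, ω₄}  = ᶜ of {ω₃, ω₅, ω₆}
Iteration 4. New:
  {ω₃, ω₆}  = {ω₃} ∪ {ω₆}
  {ω₁, ω₂, ω₄, ω₅}  = {ω₁, ω₂, ω₄} ∪ {ω₅}
Iteration 5 adds nothing — fixpoint reached.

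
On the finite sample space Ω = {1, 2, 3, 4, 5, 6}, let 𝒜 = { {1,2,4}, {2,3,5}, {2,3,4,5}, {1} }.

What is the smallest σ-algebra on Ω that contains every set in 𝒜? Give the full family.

Answer: σ(𝒜) = { ∅, {1}, {2}, {4}, {6}, {1,2}, {1,4}, {1,6}, {2,4}, {2,6}, {3,5}, {4,6}, {1,2,4}, {1,2,6}, {1,3,5}, {1,4,6}, {2,3,5}, {2,4,6}, {3,4,5}, {3,5,6}, {1,2,3,5}, {1,2,4,6}, {1,3,4,5}, {1,3,5,6}, {2,3,4,5}, {2,3,5,6}, {3,4,5,6}, {1,2,3,4,5}, {1,2,3,5,6}, {1,3,4,5,6}, {2,3,4,5,6}, Ω }

Derivation:
Start: 𝒜 ∪ {∅, Ω} = { ∅, {1}, {1,2,4}, {2,3,5}, {2,3,4,5}, Ω }.
Iteration 1. New:
  {1,6}  = {2,3,4,5}ᶜ
  {1,4,6}  = {2,3,5}ᶜ
  {3,5,6}  = {1,2,4}ᶜ
  {1,2,3,5}  = {2,3,5} ∪ {1}
  {1,2,3,4,5}  = {2,3,5} ∪ {1,2,4}
  {2,3,4,5,6}  = {1}ᶜ
  (now 12)
Iteration 2. New:
  {6}  = {1,2,3,4,5}ᶜ
  {4,6}  = {1,2,3,5}ᶜ
  {1,2,4,6}  = {1,6} ∪ {1,2,4}
  {1,3,5,6}  = {1,6} ∪ {3,5,6}
  {2,3,5,6}  = {2,3,5} ∪ {3,5,6}
  {1,2,3,5,6}  = {1,6} ∪ {2,3,5}
  {1,3,4,5,6}  = {1,4,6} ∪ {3,5,6}
  (now 19)
Iteration 3. New:
  {2}  = {1,3,4,5,6}ᶜ
  {4}  = {1,2,3,5,6}ᶜ
  {1,4}  = {2,3,5,6}ᶜ
  {2,4}  = {1,3,5,6}ᶜ
  {3,5}  = {1,2,4,6}ᶜ
  {3,4,5,6}  = {4,6} ∪ {3,5,6}
  (now 25)
Iteration 4: +7 →
  {1,2}  = {3,4,5,6}ᶜ
  {2,6}  = {2} ∪ {6}
  {1,2,6}  = {1,6} ∪ {2}
  {1,3,5}  = {1} ∪ {3,5}
  {2,4,6}  = {2} ∪ {4,6}
  {3,4,5}  = {4} ∪ {3,5}
  {1,3,4,5}  = {1,4} ∪ {3,5}
  (now 32)
Iteration 5: already closed under ᶜ and ∪.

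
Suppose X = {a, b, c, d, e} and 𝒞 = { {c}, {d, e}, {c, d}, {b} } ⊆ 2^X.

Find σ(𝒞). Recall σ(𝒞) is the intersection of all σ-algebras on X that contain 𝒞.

Seed the family with 𝒞 together with ∅ and X: { ∅, {b}, {c}, {c, d}, {d, e}, X }.
Iteration 1 adds 8:
  {b, c}  = {c} ∪ {b}
  {a, b, c}  = {d, e}ᶜ
  {a, b, e}  = {c, d}ᶜ
  {b, c, d}  = {c, d} ∪ {b}
  {b, d, e}  = {d, e} ∪ {b}
  {c, d, e}  = {d, e} ∪ {c}
  {a, b, d, e}  = {c}ᶜ
  {a, c, d, e}  = {b}ᶜ
  — 14 sets.
Iteration 2: 7 new —
  {a, b}  = {c, d, e}ᶜ
  {a, c}  = {b, d, e}ᶜ
  {a, e}  = {b, c, d}ᶜ
  {a, d, e}  = {b, c}ᶜ
  {a, b, c, d}  = {c, d} ∪ {a, b, c}
  {a, b, c, e}  = {a, b, c} ∪ {a, b, e}
  {b, c, d, e}  = {c, d, e} ∪ {b, c, d}
  — 21 sets.
Iteration 3 adds 5:
  {a}  = {b, c, d, e}ᶜ
  {d}  = {a, b, c, e}ᶜ
  {e}  = {a, b, c, d}ᶜ
  {a, c, d}  = {c, d} ∪ {a, c}
  {a, c, e}  = {a, c} ∪ {a, e}
  — 26 sets.
Iteration 4: +6 →
  {a, d}  = {d} ∪ {a}
  {b, d}  = {a, c, e}ᶜ
  {b, e}  = {a, c, d}ᶜ
  {c, e}  = {e} ∪ {c}
  {a, b, d}  = {a, b} ∪ {d}
  {b, c, e}  = {e} ∪ {b, c}
  — 32 sets.
Iteration 5: closed — nothing new.

Therefore σ(𝒞) = { ∅, {a}, {b}, {c}, {d}, {e}, {a, b}, {a, c}, {a, d}, {a, e}, {b, c}, {b, d}, {b, e}, {c, d}, {c, e}, {d, e}, {a, b, c}, {a, b, d}, {a, b, e}, {a, c, d}, {a, c, e}, {a, d, e}, {b, c, d}, {b, c, e}, {b, d, e}, {c, d, e}, {a, b, c, d}, {a, b, c, e}, {a, b, d, e}, {a, c, d, e}, {b, c, d, e}, X } (|σ(𝒞)| = 32).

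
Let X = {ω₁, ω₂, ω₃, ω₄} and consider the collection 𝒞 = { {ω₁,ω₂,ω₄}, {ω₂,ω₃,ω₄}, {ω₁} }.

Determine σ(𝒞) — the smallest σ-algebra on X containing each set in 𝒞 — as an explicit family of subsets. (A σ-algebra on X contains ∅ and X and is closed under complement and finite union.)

Seed the family with 𝒞 together with ∅ and X: { {}, {ω₁}, {ω₁,ω₂,ω₄}, {ω₂,ω₃,ω₄}, X }.
Round 1: +1 →
  {ω₃}  = {ω₁,ω₂,ω₄}ᶜ
  [6 total]
Round 2: +1 →
  {ω₁,ω₃}  = {ω₃} ∪ {ω₁}
  [7 total]
Round 3. New:
  {ω₂,ω₄}  = {ω₁,ω₃}ᶜ
  [8 total]
Round 4: already closed under ᶜ and ∪.

σ(𝒞) = { {}, {ω₁}, {ω₃}, {ω₁,ω₃}, {ω₂,ω₄}, {ω₁,ω₂,ω₄}, {ω₂,ω₃,ω₄}, X }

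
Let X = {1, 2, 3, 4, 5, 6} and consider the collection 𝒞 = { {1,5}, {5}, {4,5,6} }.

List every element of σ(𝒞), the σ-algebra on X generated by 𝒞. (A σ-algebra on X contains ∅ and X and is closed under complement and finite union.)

σ(𝒞) (16 sets): { {}, {1}, {5}, {1,5}, {2,3}, {4,6}, {1,2,3}, {1,4,6}, {2,3,5}, {4,5,6}, {1,2,3,5}, {1,4,5,6}, {2,3,4,6}, {1,2,3,4,6}, {2,3,4,5,6}, X }

Trace:
Seed the family with 𝒞 together with ∅ and X: { {}, {5}, {1,5}, {4,5,6}, X }.
Round 1 adds 4:
  {1,2,3}  = {4,5,6}ᶜ
  {1,4,5,6}  = {1,5} ∪ {4,5,6}
  {2,3,4,6}  = {1,5}ᶜ
  {1,2,3,4,6}  = {5}ᶜ
Round 2. New:
  {2,3}  = {1,4,5,6}ᶜ
  {1,2,3,5}  = {1,2,3} ∪ {5}
  {2,3,4,5,6}  = {5} ∪ {2,3,4,6}
Round 3. New:
  {1}  = {2,3,4,5,6}ᶜ
  {4,6}  = {1,2,3,5}ᶜ
  {2,3,5}  = {2,3} ∪ {5}
Round 4: +1 →
  {1,4,6}  = {2,3,5}ᶜ
After Round 5 the family is unchanged; done.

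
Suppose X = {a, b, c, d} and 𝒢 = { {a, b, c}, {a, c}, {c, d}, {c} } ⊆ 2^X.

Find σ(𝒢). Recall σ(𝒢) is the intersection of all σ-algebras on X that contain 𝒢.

σ(𝒢) = { ∅, {a}, {b}, {c}, {d}, {a, b}, {a, c}, {a, d}, {b, c}, {b, d}, {c, d}, {a, b, c}, {a, b, d}, {a, c, d}, {b, c, d}, X }

Working:
Begin from { ∅, {c}, {a, c}, {c, d}, {a, b, c}, X } (that is, 𝒢 plus ∅ and X).
Round 1: 5 new —
  {d}  = complement {a, b, c}
  {a, b}  = complement {c, d}
  {b, d}  = complement {a, c}
  {a, b, d}  = complement {c}
  {a, c, d}  = {c, d} ∪ {a, c}
  (now 11)
Round 2: 2 new —
  {b}  = complement {a, c, d}
  {b, c, d}  = {c, d} ∪ {b, d}
  (now 13)
Round 3: 2 new —
  {a}  = complement {b, c, d}
  {b, c}  = {c} ∪ {b}
  (now 15)
Round 4 adds 1:
  {a, d}  = complement {b, c}
  (now 16)
After Round 5 the family is unchanged; done.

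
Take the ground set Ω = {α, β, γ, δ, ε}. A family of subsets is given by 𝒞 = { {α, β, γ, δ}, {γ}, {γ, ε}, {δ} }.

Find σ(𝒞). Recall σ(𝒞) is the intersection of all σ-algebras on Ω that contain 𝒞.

Begin from { {}, {γ}, {δ}, {γ, ε}, {α, β, γ, δ}, Ω } (that is, 𝒞 plus ∅ and Ω).
Pass 1: +6 →
  {ε}  = complement {α, β, γ, δ}
  {γ, δ}  = {γ} ∪ {δ}
  {α, β, δ}  = complement {γ, ε}
  {γ, δ, ε}  = {δ} ∪ {γ, ε}
  {α, β, γ, ε}  = complement {δ}
  {α, β, δ, ε}  = complement {γ}
  — 12 sets.
Pass 2: 3 new —
  {α, β}  = complement {γ, δ, ε}
  {δ, ε}  = {ε} ∪ {δ}
  {α, β, ε}  = complement {γ, δ}
  — 15 sets.
Pass 3 adds 1:
  {α, β, γ}  = complement {δ, ε}
  — 16 sets.
Pass 4 adds nothing — fixpoint reached.

σ(𝒞) = { {}, {γ}, {δ}, {ε}, {α, β}, {γ, δ}, {γ, ε}, {δ, ε}, {α, β, γ}, {α, β, δ}, {α, β, ε}, {γ, δ, ε}, {α, β, γ, δ}, {α, β, γ, ε}, {α, β, δ, ε}, Ω }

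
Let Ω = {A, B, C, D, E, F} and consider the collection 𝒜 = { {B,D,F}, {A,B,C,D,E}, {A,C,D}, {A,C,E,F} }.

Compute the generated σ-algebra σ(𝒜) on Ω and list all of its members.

Answer: σ(𝒜) = { {}, {B}, {D}, {E}, {F}, {A,C}, {B,D}, {B,E}, {B,F}, {D,E}, {D,F}, {E,F}, {A,B,C}, {A,C,D}, {A,C,E}, {A,C,F}, {B,D,E}, {B,D,F}, {B,E,F}, {D,E,F}, {A,B,C,D}, {A,B,C,E}, {A,B,C,F}, {A,C,D,E}, {A,C,D,F}, {A,C,E,F}, {B,D,E,F}, {A,B,C,D,E}, {A,B,C,D,F}, {A,B,C,E,F}, {A,C,D,E,F}, Ω }

Trace:
Start: 𝒜 ∪ {∅, Ω} = { {}, {A,C,D}, {B,D,F}, {A,C,E,F}, {A,B,C,D,E}, Ω }.
Iteration 1: +6 →
  {F}  = ᶜ of {A,B,C,D,E}
  {B,D}  = ᶜ of {A,C,E,F}
  {A,C,E}  = ᶜ of {B,D,F}
  {B,E,F}  = ᶜ of {A,C,D}
  {A,B,C,D,F}  = {B,D,F} ∪ {A,C,D}
  {A,C,D,E,F}  = {A,C,E,F} ∪ {A,C,D}
  (now 12)
Iteration 2. New:
  {B}  = ᶜ of {A,C,D,E,F}
  {E}  = ᶜ of {A,B,C,D,F}
  {A,B,C,D}  = {A,C,D} ∪ {B,D}
  {A,C,D,E}  = {A,C,E} ∪ {A,C,D}
  {A,C,D,F}  = {F} ∪ {A,C,D}
  {B,D,E,F}  = {B,D,F} ∪ {B,E,F}
  {A,B,C,E,F}  = {A,C,E,F} ∪ {B,E,F}
  (now 19)
Iteration 3: +7 →
  {D}  = ᶜ of {A,B,C,E,F}
  {A,C}  = ᶜ of {B,D,E,F}
  {B,E}  = ᶜ of {A,C,D,F}
  {B,F}  = ᶜ of {A,C,D,E}
  {E,F}  = ᶜ of {A,B,C,D}
  {B,D,E}  = {B,D} ∪ {E}
  {A,B,C,E}  = {A,C,E} ∪ {B}
  (now 26)
Iteration 4: +6 →
  {D,E}  = {E} ∪ {D}
  {D,F}  = ᶜ of {A,B,C,E}
  {A,B,C}  = {B} ∪ {A,C}
  {A,C,F}  = ᶜ of {B,D,E}
  {D,E,F}  = {E,F} ∪ {D}
  {A,B,C,F}  = {B,F} ∪ {A,C}
  (now 32)
Iteration 5: closed — nothing new.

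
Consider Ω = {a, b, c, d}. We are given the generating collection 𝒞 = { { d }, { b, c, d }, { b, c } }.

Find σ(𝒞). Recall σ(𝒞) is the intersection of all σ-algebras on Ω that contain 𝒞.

Answer: σ(𝒞) = { {}, { a }, { d }, { a, d }, { b, c }, { a, b, c }, { b, c, d }, Ω }

Derivation:
Start: 𝒞 ∪ {∅, Ω} = { {}, { d }, { b, c }, { b, c, d }, Ω }.
Pass 1 adds 3:
  { a }  = complement { b, c, d }
  { a, d }  = complement { b, c }
  { a, b, c }  = complement { d }
  [8 total]
After Pass 2 the family is unchanged; done.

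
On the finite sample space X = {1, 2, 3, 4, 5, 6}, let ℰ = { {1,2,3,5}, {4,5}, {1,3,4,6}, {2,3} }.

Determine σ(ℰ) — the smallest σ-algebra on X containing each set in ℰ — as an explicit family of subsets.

Answer: σ(ℰ) = { {}, {1}, {2}, {3}, {4}, {5}, {6}, {1,2}, {1,3}, {1,4}, {1,5}, {1,6}, {2,3}, {2,4}, {2,5}, {2,6}, {3,4}, {3,5}, {3,6}, {4,5}, {4,6}, {5,6}, {1,2,3}, {1,2,4}, {1,2,5}, {1,2,6}, {1,3,4}, {1,3,5}, {1,3,6}, {1,4,5}, {1,4,6}, {1,5,6}, {2,3,4}, {2,3,5}, {2,3,6}, {2,4,5}, {2,4,6}, {2,5,6}, {3,4,5}, {3,4,6}, {3,5,6}, {4,5,6}, {1,2,3,4}, {1,2,3,5}, {1,2,3,6}, {1,2,4,5}, {1,2,4,6}, {1,2,5,6}, {1,3,4,5}, {1,3,4,6}, {1,3,5,6}, {1,4,5,6}, {2,3,4,5}, {2,3,4,6}, {2,3,5,6}, {2,4,5,6}, {3,4,5,6}, {1,2,3,4,5}, {1,2,3,4,6}, {1,2,3,5,6}, {1,2,4,5,6}, {1,3,4,5,6}, {2,3,4,5,6}, X }

Check:
Begin from { {}, {2,3}, {4,5}, {1,2,3,5}, {1,3,4,6}, X } (that is, ℰ plus ∅ and X).
Iteration 1 (8 new):
  {2,5}  = ᶜ of {1,3,4,6}
  {4,6}  = ᶜ of {1,2,3,5}
  {1,2,3,6}  = ᶜ of {4,5}
  {1,4,5,6}  = ᶜ of {2,3}
  {2,3,4,5}  = {4,5} ∪ {2,3}
  {1,2,3,4,5}  = {4,5} ∪ {1,2,3,5}
  {1,2,3,4,6}  = {2,3} ∪ {1,3,4,6}
  {1,3,4,5,6}  = {4,5} ∪ {1,3,4,6}
Iteration 2 adds 12:
  {2}  = ᶜ of {1,3,4,5,6}
  {5}  = ᶜ of {1,2,3,4,6}
  {6}  = ᶜ of {1,2,3,4,5}
  {1,6}  = ᶜ of {2,3,4,5}
  {2,3,5}  = {2,5} ∪ {2,3}
  {2,4,5}  = {2,5} ∪ {4,5}
  {4,5,6}  = {4,5} ∪ {4,6}
  {2,3,4,6}  = {2,3} ∪ {4,6}
  {2,4,5,6}  = {2,5} ∪ {4,6}
  {1,2,3,5,6}  = {2,5} ∪ {1,2,3,6}
  {1,2,4,5,6}  = {2,5} ∪ {1,4,5,6}
  {2,3,4,5,6}  = {2,3,4,5} ∪ {4,6}
Iteration 3: +17 →
  {1}  = ᶜ of {2,3,4,5,6}
  {3}  = ᶜ of {1,2,4,5,6}
  {4}  = ᶜ of {1,2,3,5,6}
  {1,3}  = ᶜ of {2,4,5,6}
  {1,5}  = ᶜ of {2,3,4,6}
  {2,6}  = {2} ∪ {6}
  {5,6}  = {6} ∪ {5}
  {1,2,3}  = ᶜ of {4,5,6}
  {1,2,6}  = {1,6} ∪ {2}
  {1,3,6}  = ᶜ of {2,4,5}
  {1,4,6}  = ᶜ of {2,3,5}
  {1,5,6}  = {1,6} ∪ {5}
  {2,3,6}  = {6} ∪ {2,3}
  {2,4,6}  = {2} ∪ {4,6}
  {2,5,6}  = {2,5} ∪ {6}
  {1,2,5,6}  = {2,5} ∪ {1,6}
  {2,3,5,6}  = {6} ∪ {2,3,5}
Iteration 4 adds 20:
  {1,2}  = {2} ∪ {1}
  {1,4}  = ᶜ of {2,3,5,6}
  {2,4}  = {2} ∪ {4}
  {3,4}  = ᶜ of {1,2,5,6}
  {3,5}  = {3} ∪ {5}
  {3,6}  = {3} ∪ {6}
  {1,2,5}  = {2} ∪ {1,5}
  {1,3,4}  = ᶜ of {2,5,6}
  {1,3,5}  = ᶜ of {2,4,6}
  {1,4,5}  = ᶜ of {2,3,6}
  {2,3,4}  = ᶜ of {1,5,6}
  {3,4,5}  = ᶜ of {1,2,6}
  {3,4,6}  = {3} ∪ {4,6}
  {3,5,6}  = {3} ∪ {5,6}
  {1,2,3,4}  = ᶜ of {5,6}
  {1,2,4,5}  = {2,4,5} ∪ {1}
  {1,2,4,6}  = {2,4,6} ∪ {1,6}
  {1,3,4,5}  = ᶜ of {2,6}
  {1,3,5,6}  = {1,3,6} ∪ {1,5,6}
  {3,4,5,6}  = {4,5,6} ∪ {3}
Iteration 5 adds 1:
  {1,2,4}  = ᶜ of {3,5,6}
Iteration 6: closed — nothing new.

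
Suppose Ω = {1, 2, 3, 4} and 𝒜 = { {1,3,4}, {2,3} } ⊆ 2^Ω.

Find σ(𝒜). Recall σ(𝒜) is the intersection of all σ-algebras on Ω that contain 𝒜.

Answer: σ(𝒜) = { ∅, {2}, {3}, {1,4}, {2,3}, {1,2,4}, {1,3,4}, Ω }

Working:
Seed the family with 𝒜 together with ∅ and Ω: { ∅, {2,3}, {1,3,4}, Ω }.
Iteration 1 adds 2:
  {2}  = complement {1,3,4}
  {1,4}  = complement {2,3}
Iteration 2 adds 1:
  {1,2,4}  = {1,4} ∪ {2}
Iteration 3 (1 new):
  {3}  = complement {1,2,4}
Iteration 4: no new sets; the family is a σ-algebra.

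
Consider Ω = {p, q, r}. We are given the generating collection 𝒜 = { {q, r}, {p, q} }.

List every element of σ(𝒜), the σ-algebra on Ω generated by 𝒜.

Initial family (4 sets): { {}, {p, q}, {q, r}, Ω }.
Step 1: +2 →
  {p}  = Ω∖{q, r}
  {r}  = Ω∖{p, q}
  — 6 sets.
Step 2: 1 new —
  {p, r}  = {r} ∪ {p}
  — 7 sets.
Step 3. New:
  {q}  = Ω∖{p, r}
  — 8 sets.
Step 4: closed — nothing new.

σ(𝒜) = { {}, {p}, {q}, {r}, {p, q}, {p, r}, {q, r}, Ω }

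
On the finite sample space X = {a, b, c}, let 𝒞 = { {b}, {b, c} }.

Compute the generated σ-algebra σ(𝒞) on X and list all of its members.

σ(𝒞) (8 sets): { {}, {a}, {b}, {c}, {a, b}, {a, c}, {b, c}, X }

Check:
Take S₀ = 𝒞 ∪ {∅, X} = { {}, {b}, {b, c}, X }.
Step 1 (2 new):
  {a}  = complement {b, c}
  {a, c}  = complement {b}
  [6 total]
Step 2: +1 →
  {a, b}  = {b} ∪ {a}
  [7 total]
Step 3: 1 new —
  {c}  = complement {a, b}
  [8 total]
Step 4: stable.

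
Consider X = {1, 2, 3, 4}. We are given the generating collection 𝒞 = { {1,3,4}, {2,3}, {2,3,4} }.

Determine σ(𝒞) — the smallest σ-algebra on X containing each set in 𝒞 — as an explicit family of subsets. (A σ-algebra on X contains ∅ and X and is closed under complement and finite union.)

σ(𝒞) (16 sets): { {}, {1}, {2}, {3}, {4}, {1,2}, {1,3}, {1,4}, {2,3}, {2,4}, {3,4}, {1,2,3}, {1,2,4}, {1,3,4}, {2,3,4}, X }

Check:
Start: 𝒞 ∪ {∅, X} = { {}, {2,3}, {1,3,4}, {2,3,4}, X }.
Iteration 1 (3 new):
  {1}  = complement {2,3,4}
  {2}  = complement {1,3,4}
  {1,4}  = complement {2,3}
  [8 total]
Iteration 2. New:
  {1,2}  = {2} ∪ {1}
  {1,2,3}  = {2,3} ∪ {1}
  {1,2,4}  = {2} ∪ {1,4}
  [11 total]
Iteration 3: 3 new —
  {3}  = complement {1,2,4}
  {4}  = complement {1,2,3}
  {3,4}  = complement {1,2}
  [14 total]
Iteration 4: +2 →
  {1,3}  = {3} ∪ {1}
  {2,4}  = {4} ∪ {2}
  [16 total]
Iteration 5: already closed under ᶜ and ∪.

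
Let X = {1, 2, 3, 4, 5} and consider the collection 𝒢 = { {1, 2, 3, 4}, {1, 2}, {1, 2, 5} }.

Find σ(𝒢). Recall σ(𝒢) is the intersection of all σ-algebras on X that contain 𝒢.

σ(𝒢) (8 sets): { {}, {5}, {1, 2}, {3, 4}, {1, 2, 5}, {3, 4, 5}, {1, 2, 3, 4}, X }

Derivation:
Begin from { {}, {1, 2}, {1, 2, 5}, {1, 2, 3, 4}, X } (that is, 𝒢 plus ∅ and X).
Step 1. New:
  {5}  = X∖{1, 2, 3, 4}
  {3, 4}  = X∖{1, 2, 5}
  {3, 4, 5}  = X∖{1, 2}
  |family| = 8
Step 2 adds nothing — fixpoint reached.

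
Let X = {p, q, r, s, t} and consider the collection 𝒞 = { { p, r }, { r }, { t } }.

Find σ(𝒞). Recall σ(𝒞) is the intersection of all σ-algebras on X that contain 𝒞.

Take S₀ = 𝒞 ∪ {∅, X} = { {  }, { r }, { t }, { p, r }, X }.
Pass 1 adds 5:
  { r, t }  = { r } ∪ { t }
  { p, r, t }  = { p, r } ∪ { t }
  { q, s, t }  = complement { p, r }
  { p, q, r, s }  = complement { t }
  { p, q, s, t }  = complement { r }
Pass 2. New:
  { q, s }  = complement { p, r, t }
  { p, q, s }  = complement { r, t }
  { q, r, s, t }  = { r } ∪ { q, s, t }
Pass 3 adds 2:
  { p }  = complement { q, r, s, t }
  { q, r, s }  = { r } ∪ { q, s }
Pass 4: +1 →
  { p, t }  = complement { q, r, s }
Pass 5: stable.

σ(𝒞) = { {  }, { p }, { r }, { t }, { p, r }, { p, t }, { q, s }, { r, t }, { p, q, s }, { p, r, t }, { q, r, s }, { q, s, t }, { p, q, r, s }, { p, q, s, t }, { q, r, s, t }, X }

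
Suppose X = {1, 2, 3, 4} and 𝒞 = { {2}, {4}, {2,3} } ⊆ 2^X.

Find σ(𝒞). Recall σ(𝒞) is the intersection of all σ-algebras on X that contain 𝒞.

Start: 𝒞 ∪ {∅, X} = { {}, {2}, {4}, {2,3}, X }.
Pass 1 (5 new):
  {1,4}  = complement {2,3}
  {2,4}  = {4} ∪ {2}
  {1,2,3}  = complement {4}
  {1,3,4}  = complement {2}
  {2,3,4}  = {2,3} ∪ {4}
Pass 2. New:
  {1}  = complement {2,3,4}
  {1,3}  = complement {2,4}
  {1,2,4}  = {2} ∪ {1,4}
Pass 3: 2 new —
  {3}  = complement {1,2,4}
  {1,2}  = {2} ∪ {1}
Pass 4. New:
  {3,4}  = complement {1,2}
Pass 5: already closed under ᶜ and ∪.

|σ(𝒞)| = 16.  σ(𝒞) = { {}, {1}, {2}, {3}, {4}, {1,2}, {1,3}, {1,4}, {2,3}, {2,4}, {3,4}, {1,2,3}, {1,2,4}, {1,3,4}, {2,3,4}, X }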